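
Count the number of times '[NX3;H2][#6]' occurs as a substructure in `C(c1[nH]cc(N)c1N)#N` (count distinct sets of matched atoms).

2

[NX3;H2][#6] is the SMARTS for a primary amine: a trivalent nitrogen with two H attached to carbon.
The molecule carries 2 separate instances of a primary amino group (-NH2) meeting every constraint; each maps to a distinct set of atoms, giving 2 matches.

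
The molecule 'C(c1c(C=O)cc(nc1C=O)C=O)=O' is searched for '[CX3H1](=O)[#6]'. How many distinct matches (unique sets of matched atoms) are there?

4

[CX3H1](=O)[#6] is the SMARTS for an aldehyde: an sp2 carbon with one H, double-bonded to O and single-bonded to carbon.
The molecule carries 4 separate instances of an aldehyde (-CHO) meeting every constraint; each maps to a distinct set of atoms, giving 4 matches.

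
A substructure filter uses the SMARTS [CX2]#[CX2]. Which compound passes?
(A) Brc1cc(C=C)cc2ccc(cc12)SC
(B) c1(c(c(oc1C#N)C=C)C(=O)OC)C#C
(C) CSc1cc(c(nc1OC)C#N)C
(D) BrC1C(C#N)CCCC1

B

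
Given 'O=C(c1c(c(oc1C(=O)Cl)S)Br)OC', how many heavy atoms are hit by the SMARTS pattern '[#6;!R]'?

3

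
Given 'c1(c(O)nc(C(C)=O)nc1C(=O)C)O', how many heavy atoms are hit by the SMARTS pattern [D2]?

2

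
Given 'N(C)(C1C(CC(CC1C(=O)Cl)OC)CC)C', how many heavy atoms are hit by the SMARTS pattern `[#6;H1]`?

4

The query [#6;H1] means: any carbon bearing exactly one hydrogen.
Check the 16 heavy atoms by environment: 4× C (H1) → match; 3× C (H2) → no; 1× N (H0) → no; 4× C (H3) → no; 1× C (H0) → no; 2× O (H0) → no; 1× Cl (H0) → no.
That gives 4 matching atoms.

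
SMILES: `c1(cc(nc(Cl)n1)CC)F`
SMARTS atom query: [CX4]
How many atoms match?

The query [CX4] means: C with X4: aliphatic carbon with exactly 4 total connections (bonds + H).
Check the 10 heavy atoms by environment: 2× n (aromatic, X2) → no; 4× c (aromatic, X3) → no; 1× Cl (X1) → no; 2× C (X4) → match; 1× F (X1) → no.
That gives 2 matching atoms.

2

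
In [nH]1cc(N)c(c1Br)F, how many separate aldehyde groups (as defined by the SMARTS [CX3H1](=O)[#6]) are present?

0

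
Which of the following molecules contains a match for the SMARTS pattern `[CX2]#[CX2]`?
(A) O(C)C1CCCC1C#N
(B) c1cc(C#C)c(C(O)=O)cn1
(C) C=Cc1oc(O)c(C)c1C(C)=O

[CX2]#[CX2] describes a carbon-carbon triple bond (an alkyne).
(A) has a nitrile (-C#N) but the triple bond is C#N, not C#C.
(B) contains an ethynyl group (-C#CH), which satisfies every atom and bond constraint.
(C) has a vinyl group (-CH=CH2) but the C=C is a double bond; both carbons are CX3, not CX2.
So the answer is (B).

B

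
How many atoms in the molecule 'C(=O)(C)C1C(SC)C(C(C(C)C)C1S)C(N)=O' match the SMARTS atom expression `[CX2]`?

0

The query [CX2] means: C with X2: aliphatic carbon with exactly 2 total connections.
Check the 17 heavy atoms by environment: 10× C (X4) → no; 2× C (X3) → no; 2× O (X1) → no; 1× N (X3) → no; 2× S (X2) → no.
No environment satisfies the query, so 0 matching atoms.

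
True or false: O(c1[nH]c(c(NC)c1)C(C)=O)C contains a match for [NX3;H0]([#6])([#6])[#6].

The pattern [NX3;H0]([#6])([#6])[#6] describes a trivalent nitrogen with no H, bonded to three carbons — a tertiary amine.
The closest candidate here is an N-methylamino group (-NHCH3), but the nitrogen still has one H (H1), not H0. No other fragment satisfies the full query, so there is no match.

False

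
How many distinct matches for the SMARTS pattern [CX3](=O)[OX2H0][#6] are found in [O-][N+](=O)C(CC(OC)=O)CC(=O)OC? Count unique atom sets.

[CX3](=O)[OX2H0][#6] is the SMARTS for an ester: a carbonyl carbon bonded to an oxygen that is itself bonded to carbon (no H on that O).
The molecule carries 2 separate instances of a methyl-ester group (-C(=O)OCH3) meeting every constraint; each maps to a distinct set of atoms, giving 2 matches.

2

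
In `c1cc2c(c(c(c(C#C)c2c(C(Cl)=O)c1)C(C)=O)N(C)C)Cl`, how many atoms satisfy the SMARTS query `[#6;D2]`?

4

Check the 22 heavy atoms by environment: 7× c (aromatic, D3) → no; 3× c (aromatic, D2) → match; 1× C (D2) → match; 4× C (D1) → no; 2× C (D3) → no; 2× O (D1) → no; 2× Cl (D1) → no; 1× N (D3) → no.
Summing the matching environments: 3 + 1 = 4 matching atoms.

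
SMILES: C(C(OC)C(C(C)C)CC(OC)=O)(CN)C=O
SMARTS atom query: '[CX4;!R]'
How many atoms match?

Check the 17 heavy atoms by environment: 10× C (X4, acyclic) → match; 2× C (X3, acyclic) → no; 2× O (X1, acyclic) → no; 2× O (X2, acyclic) → no; 1× N (X3, acyclic) → no.
That gives 10 matching atoms.

10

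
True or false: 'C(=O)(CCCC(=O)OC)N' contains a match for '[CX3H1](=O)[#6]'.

False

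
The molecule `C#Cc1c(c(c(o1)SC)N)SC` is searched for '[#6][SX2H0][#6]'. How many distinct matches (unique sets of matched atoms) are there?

2

[#6][SX2H0][#6] is the SMARTS for a thioether: an aliphatic sulfur bridging two carbons with no H on the sulfur.
The molecule carries 2 separate instances of a methylthio ether (-SCH3) meeting every constraint; each maps to a distinct set of atoms, giving 2 matches.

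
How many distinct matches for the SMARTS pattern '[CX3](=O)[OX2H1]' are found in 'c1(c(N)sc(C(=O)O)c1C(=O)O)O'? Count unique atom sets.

2

[CX3](=O)[OX2H1] is the SMARTS for a carboxylic acid: an sp2 carbon double-bonded to O and single-bonded to an -OH oxygen.
The molecule carries 2 separate instances of a carboxylic acid group (-C(=O)OH) meeting every constraint; each maps to a distinct set of atoms, giving 2 matches.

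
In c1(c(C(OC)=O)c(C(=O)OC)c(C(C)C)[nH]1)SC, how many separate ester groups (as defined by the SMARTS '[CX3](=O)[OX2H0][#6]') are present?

[CX3](=O)[OX2H0][#6] is the SMARTS for an ester: a carbonyl carbon bonded to an oxygen that is itself bonded to carbon (no H on that O).
The molecule carries 2 separate instances of a methyl-ester group (-C(=O)OCH3) meeting every constraint; each maps to a distinct set of atoms, giving 2 matches.

2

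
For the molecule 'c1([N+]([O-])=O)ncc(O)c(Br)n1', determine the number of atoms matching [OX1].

The query [OX1] means: aliphatic oxygen with one total connection — typically a carbonyl =O or an oxide.
Check the 11 heavy atoms by environment: 2× n (aromatic, X2) → no; 4× c (aromatic, X3) → no; 1× N (charge +1, X3) → no; 1× O (charge -1, X1) → match; 1× O (X1) → match; 1× Br (X1) → no; 1× O (X2) → no.
Summing the matching environments: 1 + 1 = 2 matching atoms.

2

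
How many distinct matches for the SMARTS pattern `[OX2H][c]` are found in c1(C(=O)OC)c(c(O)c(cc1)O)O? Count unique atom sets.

3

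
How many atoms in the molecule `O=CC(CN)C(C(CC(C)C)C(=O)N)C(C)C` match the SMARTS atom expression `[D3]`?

6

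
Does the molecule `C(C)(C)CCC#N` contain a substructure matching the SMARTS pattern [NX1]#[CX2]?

Yes

The pattern [NX1]#[CX2] describes a nitrogen triple-bonded to a two-connected carbon — a nitrile.
The molecule carries a nitrile (-C#N), whose atoms satisfy every constraint of the query, so the pattern matches.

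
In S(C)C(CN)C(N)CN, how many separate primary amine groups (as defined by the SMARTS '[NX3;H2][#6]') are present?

3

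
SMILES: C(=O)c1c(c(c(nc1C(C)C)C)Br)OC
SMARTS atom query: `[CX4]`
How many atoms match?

5

Check the 15 heavy atoms by environment: 1× n (aromatic, X2) → no; 5× c (aromatic, X3) → no; 1× C (X3) → no; 1× O (X1) → no; 1× Br (X1) → no; 5× C (X4) → match; 1× O (X2) → no.
That gives 5 matching atoms.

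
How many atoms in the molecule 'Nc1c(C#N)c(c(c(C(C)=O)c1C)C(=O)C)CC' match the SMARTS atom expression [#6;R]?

The query [#6;R] means: carbon that is part of a ring.
Check the 18 heavy atoms by environment: 6× c (aromatic, in 6-ring) → match; 8× C (acyclic) → no; 2× O (acyclic) → no; 2× N (acyclic) → no.
That gives 6 matching atoms.

6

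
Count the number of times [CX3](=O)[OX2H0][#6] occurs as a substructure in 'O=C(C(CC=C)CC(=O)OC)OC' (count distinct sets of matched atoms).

[CX3](=O)[OX2H0][#6] is the SMARTS for an ester: a carbonyl carbon bonded to an oxygen that is itself bonded to carbon (no H on that O).
The molecule carries 2 separate instances of a methyl-ester group (-C(=O)OCH3) meeting every constraint; each maps to a distinct set of atoms, giving 2 matches.

2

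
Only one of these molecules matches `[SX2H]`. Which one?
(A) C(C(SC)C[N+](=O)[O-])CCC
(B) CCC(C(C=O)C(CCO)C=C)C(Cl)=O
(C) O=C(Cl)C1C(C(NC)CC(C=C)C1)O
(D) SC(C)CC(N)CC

D

[SX2H] describes an aliphatic sulfur with two connections, one being H (a thiol).
(A) has a methylthio ether (-SCH3) but the sulfur has H0 (bonded to two carbons), not H1.
(B) has a hydroxyl group (-OH) but it is an -OH, not an -SH.
(C) has a hydroxyl group (-OH) but it is an -OH, not an -SH.
(D) contains a thiol (-SH), which satisfies every atom and bond constraint.
So the answer is (D).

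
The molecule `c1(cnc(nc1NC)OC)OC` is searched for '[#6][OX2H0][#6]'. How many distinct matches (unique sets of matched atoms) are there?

[#6][OX2H0][#6] is the SMARTS for an ether: an aliphatic oxygen bridging two carbons with no H on the oxygen.
The molecule carries 2 separate instances of a methoxy ether (-OCH3) meeting every constraint; each maps to a distinct set of atoms, giving 2 matches.

2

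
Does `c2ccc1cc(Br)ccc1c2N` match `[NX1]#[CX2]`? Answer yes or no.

The pattern [NX1]#[CX2] describes a nitrogen triple-bonded to a two-connected carbon — a nitrile.
The closest candidate here is a primary amino group (-NH2), but the nitrogen is NX3 (three connections), not NX1 triple-bonded. No other fragment satisfies the full query, so there is no match.

No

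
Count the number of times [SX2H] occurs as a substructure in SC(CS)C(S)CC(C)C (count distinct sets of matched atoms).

[SX2H] is the SMARTS for a thiol: an aliphatic sulfur with two connections, one being H.
The molecule carries 3 separate instances of a thiol (-SH) meeting every constraint; each maps to a distinct set of atoms, giving 3 matches.

3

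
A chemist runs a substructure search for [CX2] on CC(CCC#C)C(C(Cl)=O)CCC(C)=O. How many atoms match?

The query [CX2] means: C with X2: aliphatic carbon with exactly 2 total connections.
Check the 15 heavy atoms by environment: 8× C (X4) → no; 2× C (X2) → match; 2× C (X3) → no; 2× O (X1) → no; 1× Cl (X1) → no.
That gives 2 matching atoms.

2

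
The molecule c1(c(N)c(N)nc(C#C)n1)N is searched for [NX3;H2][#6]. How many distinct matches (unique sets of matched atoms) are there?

[NX3;H2][#6] is the SMARTS for a primary amine: a trivalent nitrogen with two H attached to carbon.
The molecule carries 3 separate instances of a primary amino group (-NH2) meeting every constraint; each maps to a distinct set of atoms, giving 3 matches.

3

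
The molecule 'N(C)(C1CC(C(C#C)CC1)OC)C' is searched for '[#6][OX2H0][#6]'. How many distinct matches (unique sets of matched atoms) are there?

1

[#6][OX2H0][#6] is the SMARTS for an ether: an aliphatic oxygen bridging two carbons with no H on the oxygen.
Exactly one fragment in the molecule meets all constraints, giving 1 match.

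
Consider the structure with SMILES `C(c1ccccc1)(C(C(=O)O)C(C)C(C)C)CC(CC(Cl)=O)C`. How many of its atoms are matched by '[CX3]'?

2

The query [CX3] means: C with X3: aliphatic carbon with exactly 3 total connections.
Check the 23 heavy atoms by environment: 11× C (X4) → no; 2× C (X3) → match; 2× O (X1) → no; 1× O (X2) → no; 1× Cl (X1) → no; 6× c (aromatic, X3) → no.
That gives 2 matching atoms.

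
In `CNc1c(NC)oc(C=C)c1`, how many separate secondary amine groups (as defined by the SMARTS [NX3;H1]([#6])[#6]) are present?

2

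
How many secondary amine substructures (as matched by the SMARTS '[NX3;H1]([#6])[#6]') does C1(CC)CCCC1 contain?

[NX3;H1]([#6])[#6] is the SMARTS for a secondary amine: a trivalent nitrogen with one H, bonded to two carbons.
No fragment in the molecule satisfies every constraint, giving 0 matches.

0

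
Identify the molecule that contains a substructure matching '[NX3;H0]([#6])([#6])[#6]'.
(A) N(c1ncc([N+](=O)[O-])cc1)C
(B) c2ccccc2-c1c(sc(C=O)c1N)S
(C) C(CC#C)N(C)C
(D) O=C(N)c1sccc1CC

C

[NX3;H0]([#6])([#6])[#6] describes a trivalent nitrogen with no H, bonded to three carbons (a tertiary amine).
(A) has an N-methylamino group (-NHCH3) but the nitrogen still has one H (H1), not H0.
(B) has a primary amino group (-NH2) but the nitrogen has H2, not H0 with three carbons.
(C) contains a dimethylamino group (-N(CH3)2), which satisfies every atom and bond constraint.
(D) has a primary amide (-C(=O)NH2) but the amide nitrogen has H2 and only one carbon neighbour.
So the answer is (C).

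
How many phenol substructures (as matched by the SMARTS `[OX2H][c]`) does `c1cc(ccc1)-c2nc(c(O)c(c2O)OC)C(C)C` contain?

[OX2H][c] is the SMARTS for a phenol: a hydroxyl oxygen attached to an aromatic carbon.
The molecule carries 2 separate instances of a hydroxyl group (-OH) meeting every constraint; each maps to a distinct set of atoms, giving 2 matches.

2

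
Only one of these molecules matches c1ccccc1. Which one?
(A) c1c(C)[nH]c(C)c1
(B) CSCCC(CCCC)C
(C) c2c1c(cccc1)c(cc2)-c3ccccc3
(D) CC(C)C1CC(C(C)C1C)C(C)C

c1ccccc1 describes six aromatic carbons in a ring (a benzene ring).
(A) has a methyl group (-CH3) but no six-membered all-carbon aromatic ring is present.
(B) has a methyl group (-CH3) but no six-membered all-carbon aromatic ring is present.
(C) contains a phenyl ring, which satisfies every atom and bond constraint.
(D) has a methyl group (-CH3) but no six-membered all-carbon aromatic ring is present.
So the answer is (C).

C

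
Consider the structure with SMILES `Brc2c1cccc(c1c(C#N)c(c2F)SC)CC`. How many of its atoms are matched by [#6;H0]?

Check the 18 heavy atoms by environment: 7× c (aromatic, H0) → match; 3× c (aromatic, H1) → no; 1× C (H0) → match; 1× N (H0) → no; 1× S (H0) → no; 2× C (H3) → no; 1× F (H0) → no; 1× C (H2) → no; 1× Br (H0) → no.
Summing the matching environments: 7 + 1 = 8 matching atoms.

8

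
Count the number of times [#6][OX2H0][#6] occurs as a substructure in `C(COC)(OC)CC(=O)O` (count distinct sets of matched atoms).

2

[#6][OX2H0][#6] is the SMARTS for an ether: an aliphatic oxygen bridging two carbons with no H on the oxygen.
The molecule carries 2 separate instances of a methoxy ether (-OCH3) meeting every constraint; each maps to a distinct set of atoms, giving 2 matches.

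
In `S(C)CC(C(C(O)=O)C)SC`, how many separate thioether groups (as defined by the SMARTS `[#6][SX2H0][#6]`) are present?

2

[#6][SX2H0][#6] is the SMARTS for a thioether: an aliphatic sulfur bridging two carbons with no H on the sulfur.
The molecule carries 2 separate instances of a methylthio ether (-SCH3) meeting every constraint; each maps to a distinct set of atoms, giving 2 matches.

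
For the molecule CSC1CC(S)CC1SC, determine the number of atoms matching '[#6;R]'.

5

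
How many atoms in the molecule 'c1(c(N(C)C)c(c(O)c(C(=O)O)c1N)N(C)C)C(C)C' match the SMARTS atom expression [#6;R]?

6

The query [#6;R] means: carbon that is part of a ring.
Check the 20 heavy atoms by environment: 6× c (aromatic, in 6-ring) → match; 3× N (acyclic) → no; 8× C (acyclic) → no; 3× O (acyclic) → no.
That gives 6 matching atoms.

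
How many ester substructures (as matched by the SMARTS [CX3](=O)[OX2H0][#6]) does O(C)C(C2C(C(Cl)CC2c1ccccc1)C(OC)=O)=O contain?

[CX3](=O)[OX2H0][#6] is the SMARTS for an ester: a carbonyl carbon bonded to an oxygen that is itself bonded to carbon (no H on that O).
The molecule carries 2 separate instances of a methyl-ester group (-C(=O)OCH3) meeting every constraint; each maps to a distinct set of atoms, giving 2 matches.

2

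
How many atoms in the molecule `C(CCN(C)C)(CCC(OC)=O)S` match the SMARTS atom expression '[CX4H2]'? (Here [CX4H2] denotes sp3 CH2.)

4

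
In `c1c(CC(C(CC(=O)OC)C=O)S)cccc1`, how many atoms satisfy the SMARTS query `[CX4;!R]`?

5

The query [CX4;!R] means: aliphatic carbon with four total connections, not in a ring.
Check the 17 heavy atoms by environment: 5× C (X4, acyclic) → match; 2× C (X3, acyclic) → no; 2× O (X1, acyclic) → no; 1× O (X2, acyclic) → no; 6× c (aromatic, X3, in 6-ring) → no; 1× S (X2, acyclic) → no.
That gives 5 matching atoms.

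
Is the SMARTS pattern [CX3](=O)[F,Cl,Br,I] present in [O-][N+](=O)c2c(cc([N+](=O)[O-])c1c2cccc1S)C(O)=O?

The pattern [CX3](=O)[F,Cl,Br,I] describes a carbonyl carbon bonded to a halogen — an acyl halide.
The closest candidate here is a carboxylic acid group (-C(=O)OH), but the carbonyl is bonded to -OH, not to a halogen. No other fragment satisfies the full query, so there is no match.

No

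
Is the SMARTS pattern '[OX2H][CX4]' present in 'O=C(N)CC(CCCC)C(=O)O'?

No

The pattern [OX2H][CX4] describes a hydroxyl oxygen bound to an sp3 (X4) carbon — an aliphatic alcohol.
The closest candidate here is a carboxylic acid group (-C(=O)OH), but the -OH is on a CX3 carbonyl carbon, not a CX4 carbon. No other fragment satisfies the full query, so there is no match.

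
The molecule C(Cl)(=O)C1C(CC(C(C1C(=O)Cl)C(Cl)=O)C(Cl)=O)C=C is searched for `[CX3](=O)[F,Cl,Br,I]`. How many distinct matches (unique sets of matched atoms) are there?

4

[CX3](=O)[F,Cl,Br,I] is the SMARTS for an acyl halide: a carbonyl carbon bonded to a halogen.
The molecule carries 4 separate instances of an acyl chloride (-C(=O)Cl) meeting every constraint; each maps to a distinct set of atoms, giving 4 matches.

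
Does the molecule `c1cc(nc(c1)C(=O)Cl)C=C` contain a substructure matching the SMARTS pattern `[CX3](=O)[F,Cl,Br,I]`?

The pattern [CX3](=O)[F,Cl,Br,I] describes a carbonyl carbon bonded to a halogen — an acyl halide.
The molecule carries an acyl chloride (-C(=O)Cl), whose atoms satisfy every constraint of the query, so the pattern matches.

Yes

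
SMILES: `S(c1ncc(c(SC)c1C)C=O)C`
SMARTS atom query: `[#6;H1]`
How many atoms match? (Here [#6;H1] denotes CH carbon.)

2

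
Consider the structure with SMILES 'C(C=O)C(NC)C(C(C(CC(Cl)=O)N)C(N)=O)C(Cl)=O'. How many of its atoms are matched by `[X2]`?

0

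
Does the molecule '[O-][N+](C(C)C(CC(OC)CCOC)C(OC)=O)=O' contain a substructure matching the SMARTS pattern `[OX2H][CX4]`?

No

The pattern [OX2H][CX4] describes a hydroxyl oxygen bound to an sp3 (X4) carbon — an aliphatic alcohol.
The closest candidate here is a methoxy ether (-OCH3), but the oxygen has H0 (ether), not H1. No other fragment satisfies the full query, so there is no match.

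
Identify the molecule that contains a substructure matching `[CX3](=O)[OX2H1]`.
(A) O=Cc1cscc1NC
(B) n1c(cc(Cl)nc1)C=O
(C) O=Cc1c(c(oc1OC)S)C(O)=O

C

[CX3](=O)[OX2H1] describes an sp2 carbon double-bonded to O and single-bonded to an -OH oxygen (a carboxylic acid).
(A) has an aldehyde (-CHO) but there is no singly-bonded oxygen on the carbonyl carbon.
(B) has an aldehyde (-CHO) but there is no singly-bonded oxygen on the carbonyl carbon.
(C) contains a carboxylic acid group (-C(=O)OH), which satisfies every atom and bond constraint.
So the answer is (C).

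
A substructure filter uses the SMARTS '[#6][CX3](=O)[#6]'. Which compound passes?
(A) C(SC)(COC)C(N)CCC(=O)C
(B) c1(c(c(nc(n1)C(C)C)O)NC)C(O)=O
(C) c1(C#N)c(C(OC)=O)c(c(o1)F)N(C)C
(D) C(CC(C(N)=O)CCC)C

A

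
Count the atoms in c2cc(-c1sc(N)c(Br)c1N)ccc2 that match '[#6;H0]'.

Check the 14 heavy atoms by environment: 1× s (aromatic, H0) → no; 5× c (aromatic, H0) → match; 2× N (H2) → no; 5× c (aromatic, H1) → no; 1× Br (H0) → no.
That gives 5 matching atoms.

5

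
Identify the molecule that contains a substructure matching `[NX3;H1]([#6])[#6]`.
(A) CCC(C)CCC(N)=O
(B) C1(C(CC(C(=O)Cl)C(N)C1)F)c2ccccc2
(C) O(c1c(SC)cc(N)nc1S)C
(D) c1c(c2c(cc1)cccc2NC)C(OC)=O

[NX3;H1]([#6])[#6] describes a trivalent nitrogen with one H, bonded to two carbons (a secondary amine).
(A) has a primary amide (-C(=O)NH2) but the -C(=O)NH2 nitrogen has H2, not H1.
(B) has a primary amino group (-NH2) but the nitrogen has H2 and only one carbon neighbour.
(C) has a primary amino group (-NH2) but the nitrogen has H2 and only one carbon neighbour.
(D) contains an N-methylamino group (-NHCH3), which satisfies every atom and bond constraint.
So the answer is (D).

D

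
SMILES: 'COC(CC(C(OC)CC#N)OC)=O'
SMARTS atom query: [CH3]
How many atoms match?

3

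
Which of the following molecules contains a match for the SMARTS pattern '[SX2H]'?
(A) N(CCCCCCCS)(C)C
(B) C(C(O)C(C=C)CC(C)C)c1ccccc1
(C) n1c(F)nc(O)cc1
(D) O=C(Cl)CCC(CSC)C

A

[SX2H] describes an aliphatic sulfur with two connections, one being H (a thiol).
(A) contains a thiol (-SH), which satisfies every atom and bond constraint.
(B) has a hydroxyl group (-OH) but it is an -OH, not an -SH.
(C) has a hydroxyl group (-OH) but it is an -OH, not an -SH.
(D) has a methylthio ether (-SCH3) but the sulfur has H0 (bonded to two carbons), not H1.
So the answer is (A).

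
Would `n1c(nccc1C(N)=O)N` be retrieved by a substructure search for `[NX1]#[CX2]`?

The pattern [NX1]#[CX2] describes a nitrogen triple-bonded to a two-connected carbon — a nitrile.
The closest candidate here is a primary amide (-C(=O)NH2), but the nitrogen is NX3, not NX1. No other fragment satisfies the full query, so there is no match.

No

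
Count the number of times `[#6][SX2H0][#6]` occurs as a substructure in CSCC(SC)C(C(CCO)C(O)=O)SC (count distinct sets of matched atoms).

3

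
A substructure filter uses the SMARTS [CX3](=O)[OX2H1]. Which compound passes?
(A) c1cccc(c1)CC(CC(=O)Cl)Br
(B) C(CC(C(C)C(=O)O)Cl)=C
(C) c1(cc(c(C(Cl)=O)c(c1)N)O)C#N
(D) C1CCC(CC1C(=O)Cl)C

B

[CX3](=O)[OX2H1] describes an sp2 carbon double-bonded to O and single-bonded to an -OH oxygen (a carboxylic acid).
(A) has an acyl chloride (-C(=O)Cl) but the carbonyl is bonded to Cl, not to an -OH oxygen.
(B) contains a carboxylic acid group (-C(=O)OH), which satisfies every atom and bond constraint.
(C) has an acyl chloride (-C(=O)Cl) but the carbonyl is bonded to Cl, not to an -OH oxygen.
(D) has an acyl chloride (-C(=O)Cl) but the carbonyl is bonded to Cl, not to an -OH oxygen.
So the answer is (B).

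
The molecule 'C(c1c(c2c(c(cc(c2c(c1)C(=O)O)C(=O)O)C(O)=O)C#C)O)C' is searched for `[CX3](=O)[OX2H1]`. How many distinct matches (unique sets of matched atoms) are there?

3

[CX3](=O)[OX2H1] is the SMARTS for a carboxylic acid: an sp2 carbon double-bonded to O and single-bonded to an -OH oxygen.
The molecule carries 3 separate instances of a carboxylic acid group (-C(=O)OH) meeting every constraint; each maps to a distinct set of atoms, giving 3 matches.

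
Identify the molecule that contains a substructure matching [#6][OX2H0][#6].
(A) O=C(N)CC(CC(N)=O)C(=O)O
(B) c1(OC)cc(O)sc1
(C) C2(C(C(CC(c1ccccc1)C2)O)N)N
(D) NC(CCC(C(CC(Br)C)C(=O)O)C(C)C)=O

B

[#6][OX2H0][#6] describes an aliphatic oxygen bridging two carbons with no H on the oxygen (an ether).
(A) has a carboxylic acid group (-C(=O)OH) but the -OH oxygen has H1; the =O is OX1, not OX2.
(B) contains a methoxy ether (-OCH3), which satisfies every atom and bond constraint.
(C) has a hydroxyl group (-OH) but the oxygen has H1, not H0 bridging two carbons.
(D) has a carboxylic acid group (-C(=O)OH) but the -OH oxygen has H1; the =O is OX1, not OX2.
So the answer is (B).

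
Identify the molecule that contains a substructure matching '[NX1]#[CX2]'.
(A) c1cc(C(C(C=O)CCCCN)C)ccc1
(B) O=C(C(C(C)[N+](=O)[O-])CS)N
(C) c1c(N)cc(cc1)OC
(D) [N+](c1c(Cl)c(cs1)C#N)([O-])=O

D

[NX1]#[CX2] describes a nitrogen triple-bonded to a two-connected carbon (a nitrile).
(A) has a primary amino group (-NH2) but the nitrogen is NX3 (three connections), not NX1 triple-bonded.
(B) has a nitro group (-[N+](=O)[O-]) but there is no C#N triple bond.
(C) has a primary amino group (-NH2) but the nitrogen is NX3 (three connections), not NX1 triple-bonded.
(D) contains a nitrile (-C#N), which satisfies every atom and bond constraint.
So the answer is (D).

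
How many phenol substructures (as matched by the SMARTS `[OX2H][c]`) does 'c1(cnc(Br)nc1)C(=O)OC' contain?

0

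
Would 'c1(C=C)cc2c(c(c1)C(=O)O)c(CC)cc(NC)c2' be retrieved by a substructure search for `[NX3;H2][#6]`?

No

The pattern [NX3;H2][#6] describes a trivalent nitrogen with two H attached to carbon — a primary amine.
The closest candidate here is an N-methylamino group (-NHCH3), but the nitrogen bears two carbons and only one H (H1), not H2. No other fragment satisfies the full query, so there is no match.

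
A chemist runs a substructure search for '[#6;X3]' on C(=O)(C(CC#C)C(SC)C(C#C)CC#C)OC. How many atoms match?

1

The query [#6;X3] means: any carbon (aromatic or not) with three total connections.
Check the 17 heavy atoms by environment: 7× C (X4) → no; 6× C (X2) → no; 1× C (X3) → match; 1× O (X1) → no; 1× O (X2) → no; 1× S (X2) → no.
That gives 1 matching atom.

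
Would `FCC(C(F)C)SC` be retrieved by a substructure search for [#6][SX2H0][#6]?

The pattern [#6][SX2H0][#6] describes an aliphatic sulfur bridging two carbons with no H on the sulfur — a thioether.
The molecule carries a methylthio ether (-SCH3), whose atoms satisfy every constraint of the query, so the pattern matches.

Yes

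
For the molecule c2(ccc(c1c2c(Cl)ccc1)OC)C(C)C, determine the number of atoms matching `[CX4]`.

4

The query [CX4] means: C with X4: aliphatic carbon with exactly 4 total connections (bonds + H).
Check the 16 heavy atoms by environment: 10× c (aromatic, X3) → no; 1× O (X2) → no; 4× C (X4) → match; 1× Cl (X1) → no.
That gives 4 matching atoms.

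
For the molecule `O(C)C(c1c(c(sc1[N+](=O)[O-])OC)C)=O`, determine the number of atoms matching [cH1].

Check the 15 heavy atoms by environment: 1× s (aromatic, H0) → no; 4× c (aromatic, H0) → no; 4× O (H0) → no; 3× C (H3) → no; 1× C (H0) → no; 1× N (charge +1, H0) → no; 1× O (charge -1, H0) → no.
No environment satisfies the query, so 0 matching atoms.

0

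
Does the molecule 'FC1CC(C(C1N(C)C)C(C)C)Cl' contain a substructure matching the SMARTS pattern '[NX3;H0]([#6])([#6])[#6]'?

Yes

The pattern [NX3;H0]([#6])([#6])[#6] describes a trivalent nitrogen with no H, bonded to three carbons — a tertiary amine.
The molecule carries a dimethylamino group (-N(CH3)2), whose atoms satisfy every constraint of the query, so the pattern matches.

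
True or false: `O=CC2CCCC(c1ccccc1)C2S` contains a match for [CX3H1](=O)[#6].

The pattern [CX3H1](=O)[#6] describes an sp2 carbon with one H, double-bonded to O and single-bonded to carbon — an aldehyde.
The molecule carries an aldehyde (-CHO), whose atoms satisfy every constraint of the query, so the pattern matches.

True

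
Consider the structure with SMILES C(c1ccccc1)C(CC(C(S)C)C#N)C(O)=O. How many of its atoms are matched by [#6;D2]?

8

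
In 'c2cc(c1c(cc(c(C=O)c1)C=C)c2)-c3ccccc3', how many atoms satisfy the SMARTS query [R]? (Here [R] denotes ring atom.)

16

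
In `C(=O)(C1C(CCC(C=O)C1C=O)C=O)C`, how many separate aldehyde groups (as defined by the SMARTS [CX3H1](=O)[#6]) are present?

[CX3H1](=O)[#6] is the SMARTS for an aldehyde: an sp2 carbon with one H, double-bonded to O and single-bonded to carbon.
The molecule carries 3 separate instances of an aldehyde (-CHO) meeting every constraint; each maps to a distinct set of atoms, giving 3 matches.

3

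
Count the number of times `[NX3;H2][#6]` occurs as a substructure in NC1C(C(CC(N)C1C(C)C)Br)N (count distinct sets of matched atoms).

[NX3;H2][#6] is the SMARTS for a primary amine: a trivalent nitrogen with two H attached to carbon.
The molecule carries 3 separate instances of a primary amino group (-NH2) meeting every constraint; each maps to a distinct set of atoms, giving 3 matches.

3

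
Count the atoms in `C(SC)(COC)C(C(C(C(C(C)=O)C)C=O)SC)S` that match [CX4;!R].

11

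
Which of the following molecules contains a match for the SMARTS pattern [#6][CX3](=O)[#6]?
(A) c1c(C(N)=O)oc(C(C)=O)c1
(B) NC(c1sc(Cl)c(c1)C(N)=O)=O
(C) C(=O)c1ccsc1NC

[#6][CX3](=O)[#6] describes a carbonyl carbon (no H) flanked by two carbons (a ketone).
(A) contains an acetyl/ketone group (-C(=O)CH3), which satisfies every atom and bond constraint.
(B) has a primary amide (-C(=O)NH2) but one neighbour of the carbonyl carbon is N, not C.
(C) has an aldehyde (-CHO) but the carbonyl carbon has H1, so it is not flanked by two carbons.
So the answer is (A).

A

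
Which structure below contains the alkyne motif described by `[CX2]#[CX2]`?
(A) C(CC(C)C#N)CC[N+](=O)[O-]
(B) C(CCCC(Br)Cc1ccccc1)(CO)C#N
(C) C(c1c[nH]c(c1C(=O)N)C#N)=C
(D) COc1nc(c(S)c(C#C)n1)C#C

[CX2]#[CX2] describes a carbon-carbon triple bond (an alkyne).
(A) has a nitrile (-C#N) but the triple bond is C#N, not C#C.
(B) has a nitrile (-C#N) but the triple bond is C#N, not C#C.
(C) has a vinyl group (-CH=CH2) but the C=C is a double bond; both carbons are CX3, not CX2.
(D) contains an ethynyl group (-C#CH), which satisfies every atom and bond constraint.
So the answer is (D).

D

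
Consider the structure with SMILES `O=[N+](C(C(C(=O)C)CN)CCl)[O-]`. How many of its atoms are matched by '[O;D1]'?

3

The query [O;D1] means: aliphatic oxygen bonded to exactly one heavy atom.
Check the 12 heavy atoms by environment: 2× C (D2) → no; 3× C (D3) → no; 2× O (D1) → match; 1× C (D1) → no; 1× Cl (D1) → no; 1× N (charge +1, D3) → no; 1× O (charge -1, D1) → match; 1× N (D1) → no.
Summing the matching environments: 2 + 1 = 3 matching atoms.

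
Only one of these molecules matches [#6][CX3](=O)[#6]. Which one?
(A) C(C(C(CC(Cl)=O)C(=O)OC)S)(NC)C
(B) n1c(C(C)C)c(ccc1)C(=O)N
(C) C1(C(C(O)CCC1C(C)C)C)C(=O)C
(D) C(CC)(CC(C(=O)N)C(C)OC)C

C

[#6][CX3](=O)[#6] describes a carbonyl carbon (no H) flanked by two carbons (a ketone).
(A) has a methyl-ester group (-C(=O)OCH3) but one neighbour of the carbonyl carbon is O, not C.
(B) has a primary amide (-C(=O)NH2) but one neighbour of the carbonyl carbon is N, not C.
(C) contains an acetyl/ketone group (-C(=O)CH3), which satisfies every atom and bond constraint.
(D) has a primary amide (-C(=O)NH2) but one neighbour of the carbonyl carbon is N, not C.
So the answer is (C).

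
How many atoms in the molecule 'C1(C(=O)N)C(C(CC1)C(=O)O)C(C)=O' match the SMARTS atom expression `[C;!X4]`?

3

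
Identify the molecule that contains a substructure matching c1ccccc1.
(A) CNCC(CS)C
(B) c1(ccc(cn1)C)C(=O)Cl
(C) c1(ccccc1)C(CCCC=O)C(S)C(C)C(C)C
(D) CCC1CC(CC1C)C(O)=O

C

c1ccccc1 describes six aromatic carbons in a ring (a benzene ring).
(A) has a methyl group (-CH3) but no six-membered all-carbon aromatic ring is present.
(B) has a methyl group (-CH3) but no six-membered all-carbon aromatic ring is present.
(C) contains a phenyl ring, which satisfies every atom and bond constraint.
(D) has a methyl group (-CH3) but no six-membered all-carbon aromatic ring is present.
So the answer is (C).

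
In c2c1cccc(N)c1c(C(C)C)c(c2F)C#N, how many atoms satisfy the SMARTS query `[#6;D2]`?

5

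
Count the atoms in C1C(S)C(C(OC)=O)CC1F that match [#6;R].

5

Check the 11 heavy atoms by environment: 5× C (in 5-ring) → match; 2× C (acyclic) → no; 2× O (acyclic) → no; 1× S (acyclic) → no; 1× F (acyclic) → no.
That gives 5 matching atoms.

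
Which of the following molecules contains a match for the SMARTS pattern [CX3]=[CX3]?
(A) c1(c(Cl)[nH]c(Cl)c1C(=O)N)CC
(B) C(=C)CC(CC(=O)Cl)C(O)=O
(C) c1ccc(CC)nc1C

B

[CX3]=[CX3] describes a non-aromatic C=C double bond between two sp2 carbons (an alkene).
(A) has an ethyl group (-CH2CH3) but its C-C bond is a single bond between CX4 carbons, not CX3=CX3.
(B) contains a vinyl group (-CH=CH2), which satisfies every atom and bond constraint.
(C) has an ethyl group (-CH2CH3) but its C-C bond is a single bond between CX4 carbons, not CX3=CX3.
So the answer is (B).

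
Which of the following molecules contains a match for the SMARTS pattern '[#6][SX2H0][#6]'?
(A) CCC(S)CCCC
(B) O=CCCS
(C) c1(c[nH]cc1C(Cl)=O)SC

[#6][SX2H0][#6] describes an aliphatic sulfur bridging two carbons with no H on the sulfur (a thioether).
(A) has a thiol (-SH) but the sulfur has H1, not H0 bridging two carbons.
(B) has a thiol (-SH) but the sulfur has H1, not H0 bridging two carbons.
(C) contains a methylthio ether (-SCH3), which satisfies every atom and bond constraint.
So the answer is (C).

C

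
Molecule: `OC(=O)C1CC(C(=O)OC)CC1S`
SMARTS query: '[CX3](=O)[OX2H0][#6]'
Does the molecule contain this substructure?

Yes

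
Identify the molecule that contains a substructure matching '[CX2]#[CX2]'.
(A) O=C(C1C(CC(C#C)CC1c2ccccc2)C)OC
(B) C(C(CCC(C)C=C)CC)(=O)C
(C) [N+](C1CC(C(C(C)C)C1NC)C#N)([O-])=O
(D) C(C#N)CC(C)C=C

A

[CX2]#[CX2] describes a carbon-carbon triple bond (an alkyne).
(A) contains an ethynyl group (-C#CH), which satisfies every atom and bond constraint.
(B) has a vinyl group (-CH=CH2) but the C=C is a double bond; both carbons are CX3, not CX2.
(C) has a nitrile (-C#N) but the triple bond is C#N, not C#C.
(D) has a vinyl group (-CH=CH2) but the C=C is a double bond; both carbons are CX3, not CX2.
So the answer is (A).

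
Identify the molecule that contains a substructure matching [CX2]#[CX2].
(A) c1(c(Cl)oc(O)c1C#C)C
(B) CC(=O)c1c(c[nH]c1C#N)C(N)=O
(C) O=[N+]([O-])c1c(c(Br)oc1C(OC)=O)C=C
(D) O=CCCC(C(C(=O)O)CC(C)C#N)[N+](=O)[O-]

A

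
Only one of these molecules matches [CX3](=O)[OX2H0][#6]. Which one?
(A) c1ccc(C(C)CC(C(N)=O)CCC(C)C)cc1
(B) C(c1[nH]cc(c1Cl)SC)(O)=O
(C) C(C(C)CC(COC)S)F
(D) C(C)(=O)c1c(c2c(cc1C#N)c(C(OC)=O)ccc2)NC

[CX3](=O)[OX2H0][#6] describes a carbonyl carbon bonded to an oxygen that is itself bonded to carbon (no H on that O) (an ester).
(A) has a primary amide (-C(=O)NH2) but the carbonyl is bonded to N, not to an O-C linkage.
(B) has a carboxylic acid group (-C(=O)OH) but the singly-bonded O carries H (OX2H1, not H0).
(C) has a methoxy ether (-OCH3) but the ether oxygen is not adjacent to a C=O carbon.
(D) contains a methyl-ester group (-C(=O)OCH3), which satisfies every atom and bond constraint.
So the answer is (D).

D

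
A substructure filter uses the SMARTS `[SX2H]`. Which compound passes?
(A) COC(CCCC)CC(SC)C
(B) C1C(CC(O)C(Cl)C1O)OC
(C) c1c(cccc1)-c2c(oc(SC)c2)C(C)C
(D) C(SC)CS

[SX2H] describes an aliphatic sulfur with two connections, one being H (a thiol).
(A) has a methylthio ether (-SCH3) but the sulfur has H0 (bonded to two carbons), not H1.
(B) has a hydroxyl group (-OH) but it is an -OH, not an -SH.
(C) has a methylthio ether (-SCH3) but the sulfur has H0 (bonded to two carbons), not H1.
(D) contains a thiol (-SH), which satisfies every atom and bond constraint.
So the answer is (D).

D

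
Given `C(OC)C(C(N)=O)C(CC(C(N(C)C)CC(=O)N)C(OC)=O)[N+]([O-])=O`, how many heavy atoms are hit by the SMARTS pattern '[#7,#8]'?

11

The query [#7,#8] means: nitrogen or oxygen (comma = OR).
Check the 25 heavy atoms by environment: 14× C → no; 6× O → match; 3× N → match; 1× N (charge +1) → match; 1× O (charge -1) → match.
Summing the matching environments: 6 + 3 + 1 + 1 = 11 matching atoms.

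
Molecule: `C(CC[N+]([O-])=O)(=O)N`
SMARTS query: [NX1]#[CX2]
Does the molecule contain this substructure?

No

The pattern [NX1]#[CX2] describes a nitrogen triple-bonded to a two-connected carbon — a nitrile.
The closest candidate here is a primary amide (-C(=O)NH2), but the nitrogen is NX3, not NX1. No other fragment satisfies the full query, so there is no match.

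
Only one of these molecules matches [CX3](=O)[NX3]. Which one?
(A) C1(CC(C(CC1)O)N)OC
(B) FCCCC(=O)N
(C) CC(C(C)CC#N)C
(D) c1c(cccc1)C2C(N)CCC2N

B

[CX3](=O)[NX3] describes a carbonyl carbon bonded to a trivalent nitrogen (an amide).
(A) has a primary amino group (-NH2) but the -NH2 is not attached to a carbonyl carbon.
(B) contains a primary amide (-C(=O)NH2), which satisfies every atom and bond constraint.
(C) has a nitrile (-C#N) but the nitrile N is NX1 (triple-bonded), not NX3.
(D) has a primary amino group (-NH2) but the -NH2 is not attached to a carbonyl carbon.
So the answer is (B).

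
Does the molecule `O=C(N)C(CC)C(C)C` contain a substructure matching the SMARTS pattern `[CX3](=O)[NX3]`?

Yes

The pattern [CX3](=O)[NX3] describes a carbonyl carbon bonded to a trivalent nitrogen — an amide.
The molecule carries a primary amide (-C(=O)NH2), whose atoms satisfy every constraint of the query, so the pattern matches.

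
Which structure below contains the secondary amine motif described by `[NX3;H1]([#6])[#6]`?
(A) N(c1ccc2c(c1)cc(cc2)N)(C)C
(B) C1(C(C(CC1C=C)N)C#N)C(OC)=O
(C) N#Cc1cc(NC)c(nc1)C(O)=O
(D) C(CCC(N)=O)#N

C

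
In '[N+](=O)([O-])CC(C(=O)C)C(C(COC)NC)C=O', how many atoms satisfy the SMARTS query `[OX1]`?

4

The query [OX1] means: aliphatic oxygen with one total connection — typically a carbonyl =O or an oxide.
Check the 17 heavy atoms by environment: 8× C (X4) → no; 2× C (X3) → no; 3× O (X1) → match; 1× O (X2) → no; 1× N (X3) → no; 1× N (charge +1, X3) → no; 1× O (charge -1, X1) → match.
Summing the matching environments: 3 + 1 = 4 matching atoms.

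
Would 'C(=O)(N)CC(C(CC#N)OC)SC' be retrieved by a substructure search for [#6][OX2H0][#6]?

The pattern [#6][OX2H0][#6] describes an aliphatic oxygen bridging two carbons with no H on the oxygen — an ether.
The molecule carries a methoxy ether (-OCH3), whose atoms satisfy every constraint of the query, so the pattern matches.

Yes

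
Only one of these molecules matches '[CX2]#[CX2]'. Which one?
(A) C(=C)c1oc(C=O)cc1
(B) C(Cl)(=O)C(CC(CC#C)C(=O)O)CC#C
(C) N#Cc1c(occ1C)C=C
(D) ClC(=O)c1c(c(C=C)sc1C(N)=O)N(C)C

B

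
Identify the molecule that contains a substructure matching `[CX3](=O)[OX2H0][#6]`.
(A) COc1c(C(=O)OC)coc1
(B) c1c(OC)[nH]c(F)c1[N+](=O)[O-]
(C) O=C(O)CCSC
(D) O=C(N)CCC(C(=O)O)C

A

[CX3](=O)[OX2H0][#6] describes a carbonyl carbon bonded to an oxygen that is itself bonded to carbon (no H on that O) (an ester).
(A) contains a methyl-ester group (-C(=O)OCH3), which satisfies every atom and bond constraint.
(B) has a methoxy ether (-OCH3) but the ether oxygen is not adjacent to a C=O carbon.
(C) has a carboxylic acid group (-C(=O)OH) but the singly-bonded O carries H (OX2H1, not H0).
(D) has a carboxylic acid group (-C(=O)OH) but the singly-bonded O carries H (OX2H1, not H0).
So the answer is (A).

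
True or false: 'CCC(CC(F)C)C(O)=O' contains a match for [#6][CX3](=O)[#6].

False

The pattern [#6][CX3](=O)[#6] describes a carbonyl carbon (no H) flanked by two carbons — a ketone.
The closest candidate here is a carboxylic acid group (-C(=O)OH), but one neighbour of the carbonyl carbon is O, not C. No other fragment satisfies the full query, so there is no match.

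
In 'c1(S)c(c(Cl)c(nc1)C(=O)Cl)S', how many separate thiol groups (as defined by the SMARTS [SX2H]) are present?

2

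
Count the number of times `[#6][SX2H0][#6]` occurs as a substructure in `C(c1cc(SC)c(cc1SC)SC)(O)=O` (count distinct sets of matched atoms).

[#6][SX2H0][#6] is the SMARTS for a thioether: an aliphatic sulfur bridging two carbons with no H on the sulfur.
The molecule carries 3 separate instances of a methylthio ether (-SCH3) meeting every constraint; each maps to a distinct set of atoms, giving 3 matches.

3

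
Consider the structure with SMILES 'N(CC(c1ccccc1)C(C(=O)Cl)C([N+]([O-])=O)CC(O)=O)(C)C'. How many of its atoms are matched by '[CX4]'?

7

The query [CX4] means: C with X4: aliphatic carbon with exactly 4 total connections (bonds + H).
Check the 23 heavy atoms by environment: 7× C (X4) → match; 2× C (X3) → no; 3× O (X1) → no; 1× Cl (X1) → no; 6× c (aromatic, X3) → no; 1× N (X3) → no; 1× O (X2) → no; 1× N (charge +1, X3) → no; 1× O (charge -1, X1) → no.
That gives 7 matching atoms.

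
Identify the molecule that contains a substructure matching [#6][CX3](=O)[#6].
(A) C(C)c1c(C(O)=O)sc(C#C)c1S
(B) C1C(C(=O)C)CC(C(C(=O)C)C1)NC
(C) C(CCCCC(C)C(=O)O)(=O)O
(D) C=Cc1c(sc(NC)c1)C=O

B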